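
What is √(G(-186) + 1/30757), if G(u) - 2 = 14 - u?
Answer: √191090626655/30757 ≈ 14.213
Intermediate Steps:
G(u) = 16 - u (G(u) = 2 + (14 - u) = 16 - u)
√(G(-186) + 1/30757) = √((16 - 1*(-186)) + 1/30757) = √((16 + 186) + 1/30757) = √(202 + 1/30757) = √(6212915/30757) = √191090626655/30757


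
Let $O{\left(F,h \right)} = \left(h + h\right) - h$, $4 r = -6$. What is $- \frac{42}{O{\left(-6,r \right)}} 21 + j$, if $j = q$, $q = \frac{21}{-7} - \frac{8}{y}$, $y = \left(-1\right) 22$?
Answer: $\frac{6439}{11} \approx 585.36$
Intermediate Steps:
$r = - \frac{3}{2}$ ($r = \frac{1}{4} \left(-6\right) = - \frac{3}{2} \approx -1.5$)
$y = -22$
$O{\left(F,h \right)} = h$ ($O{\left(F,h \right)} = 2 h - h = h$)
$q = - \frac{29}{11}$ ($q = \frac{21}{-7} - \frac{8}{-22} = 21 \left(- \frac{1}{7}\right) - - \frac{4}{11} = -3 + \frac{4}{11} = - \frac{29}{11} \approx -2.6364$)
$j = - \frac{29}{11} \approx -2.6364$
$- \frac{42}{O{\left(-6,r \right)}} 21 + j = - \frac{42}{- \frac{3}{2}} \cdot 21 - \frac{29}{11} = \left(-42\right) \left(- \frac{2}{3}\right) 21 - \frac{29}{11} = 28 \cdot 21 - \frac{29}{11} = 588 - \frac{29}{11} = \frac{6439}{11}$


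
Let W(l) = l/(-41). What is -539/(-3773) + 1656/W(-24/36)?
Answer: 712909/7 ≈ 1.0184e+5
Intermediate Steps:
W(l) = -l/41 (W(l) = l*(-1/41) = -l/41)
-539/(-3773) + 1656/W(-24/36) = -539/(-3773) + 1656/((-(-24)/(41*36))) = -539*(-1/3773) + 1656/((-(-24)/(41*36))) = ⅐ + 1656/((-1/41*(-⅔))) = ⅐ + 1656/(2/123) = ⅐ + 1656*(123/2) = ⅐ + 101844 = 712909/7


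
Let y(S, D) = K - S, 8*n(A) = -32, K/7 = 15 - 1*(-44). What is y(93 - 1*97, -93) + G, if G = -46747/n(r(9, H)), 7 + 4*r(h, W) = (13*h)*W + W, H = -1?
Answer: 48415/4 ≈ 12104.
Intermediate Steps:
K = 413 (K = 7*(15 - 1*(-44)) = 7*(15 + 44) = 7*59 = 413)
r(h, W) = -7/4 + W/4 + 13*W*h/4 (r(h, W) = -7/4 + ((13*h)*W + W)/4 = -7/4 + (13*W*h + W)/4 = -7/4 + (W + 13*W*h)/4 = -7/4 + (W/4 + 13*W*h/4) = -7/4 + W/4 + 13*W*h/4)
n(A) = -4 (n(A) = (1/8)*(-32) = -4)
y(S, D) = 413 - S
G = 46747/4 (G = -46747/(-4) = -46747*(-1/4) = 46747/4 ≈ 11687.)
y(93 - 1*97, -93) + G = (413 - (93 - 1*97)) + 46747/4 = (413 - (93 - 97)) + 46747/4 = (413 - 1*(-4)) + 46747/4 = (413 + 4) + 46747/4 = 417 + 46747/4 = 48415/4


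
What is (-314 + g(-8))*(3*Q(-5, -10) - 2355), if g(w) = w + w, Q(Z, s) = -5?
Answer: 782100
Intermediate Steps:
g(w) = 2*w
(-314 + g(-8))*(3*Q(-5, -10) - 2355) = (-314 + 2*(-8))*(3*(-5) - 2355) = (-314 - 16)*(-15 - 2355) = -330*(-2370) = 782100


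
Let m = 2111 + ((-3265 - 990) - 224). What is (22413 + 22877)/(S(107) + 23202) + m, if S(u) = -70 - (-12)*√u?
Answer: -158250952701/66884252 - 67935*√107/66884252 ≈ -2366.1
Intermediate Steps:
m = -2368 (m = 2111 + (-4255 - 224) = 2111 - 4479 = -2368)
S(u) = -70 + 12*√u
(22413 + 22877)/(S(107) + 23202) + m = (22413 + 22877)/((-70 + 12*√107) + 23202) - 2368 = 45290/(23132 + 12*√107) - 2368 = -2368 + 45290/(23132 + 12*√107)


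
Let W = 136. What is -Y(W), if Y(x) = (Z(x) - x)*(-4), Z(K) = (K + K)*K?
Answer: 147424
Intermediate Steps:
Z(K) = 2*K² (Z(K) = (2*K)*K = 2*K²)
Y(x) = -8*x² + 4*x (Y(x) = (2*x² - x)*(-4) = (-x + 2*x²)*(-4) = -8*x² + 4*x)
-Y(W) = -4*136*(1 - 2*136) = -4*136*(1 - 272) = -4*136*(-271) = -1*(-147424) = 147424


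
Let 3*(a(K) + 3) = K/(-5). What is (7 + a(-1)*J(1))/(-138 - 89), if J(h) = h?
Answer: -61/3405 ≈ -0.017915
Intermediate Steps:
a(K) = -3 - K/15 (a(K) = -3 + (K/(-5))/3 = -3 + (K*(-⅕))/3 = -3 + (-K/5)/3 = -3 - K/15)
(7 + a(-1)*J(1))/(-138 - 89) = (7 + (-3 - 1/15*(-1))*1)/(-138 - 89) = (7 + (-3 + 1/15)*1)/(-227) = (7 - 44/15*1)*(-1/227) = (7 - 44/15)*(-1/227) = (61/15)*(-1/227) = -61/3405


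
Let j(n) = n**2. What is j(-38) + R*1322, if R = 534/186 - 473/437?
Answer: 51593928/13547 ≈ 3808.5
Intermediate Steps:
R = 24230/13547 (R = 534*(1/186) - 473*1/437 = 89/31 - 473/437 = 24230/13547 ≈ 1.7886)
j(-38) + R*1322 = (-38)**2 + (24230/13547)*1322 = 1444 + 32032060/13547 = 51593928/13547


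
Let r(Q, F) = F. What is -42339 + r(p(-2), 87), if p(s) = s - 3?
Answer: -42252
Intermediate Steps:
p(s) = -3 + s
-42339 + r(p(-2), 87) = -42339 + 87 = -42252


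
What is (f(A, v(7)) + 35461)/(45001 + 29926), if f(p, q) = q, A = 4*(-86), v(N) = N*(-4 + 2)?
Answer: 35447/74927 ≈ 0.47309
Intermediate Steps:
v(N) = -2*N (v(N) = N*(-2) = -2*N)
A = -344
(f(A, v(7)) + 35461)/(45001 + 29926) = (-2*7 + 35461)/(45001 + 29926) = (-14 + 35461)/74927 = 35447*(1/74927) = 35447/74927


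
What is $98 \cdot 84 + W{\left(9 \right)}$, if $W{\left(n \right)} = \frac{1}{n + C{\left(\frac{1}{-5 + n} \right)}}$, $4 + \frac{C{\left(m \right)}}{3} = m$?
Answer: $\frac{74084}{9} \approx 8231.6$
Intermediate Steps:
$C{\left(m \right)} = -12 + 3 m$
$W{\left(n \right)} = \frac{1}{-12 + n + \frac{3}{-5 + n}}$ ($W{\left(n \right)} = \frac{1}{n - \left(12 - \frac{3}{-5 + n}\right)} = \frac{1}{-12 + n + \frac{3}{-5 + n}}$)
$98 \cdot 84 + W{\left(9 \right)} = 98 \cdot 84 + \frac{-5 + 9}{3 + \left(-12 + 9\right) \left(-5 + 9\right)} = 8232 + \frac{1}{3 - 12} \cdot 4 = 8232 + \frac{1}{-9} \cdot 4 = 8232 - \frac{4}{9} = \frac{74084}{9}$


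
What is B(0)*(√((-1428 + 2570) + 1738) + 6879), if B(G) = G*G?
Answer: 0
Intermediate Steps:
B(G) = G²
B(0)*(√((-1428 + 2570) + 1738) + 6879) = 0²*(√((-1428 + 2570) + 1738) + 6879) = 0*(√(1142 + 1738) + 6879) = 0*(√2880 + 6879) = 0*(24*√5 + 6879) = 0*(6879 + 24*√5) = 0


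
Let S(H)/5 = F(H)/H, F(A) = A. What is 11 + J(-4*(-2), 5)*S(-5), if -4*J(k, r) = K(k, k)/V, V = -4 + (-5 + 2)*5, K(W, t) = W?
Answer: 219/19 ≈ 11.526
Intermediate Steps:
V = -19 (V = -4 - 3*5 = -4 - 15 = -19)
S(H) = 5 (S(H) = 5*(H/H) = 5*1 = 5)
J(k, r) = k/76 (J(k, r) = -k/(4*(-19)) = -k*(-1)/(4*19) = -(-1)*k/76 = k/76)
11 + J(-4*(-2), 5)*S(-5) = 11 + ((-4*(-2))/76)*5 = 11 + ((1/76)*8)*5 = 11 + (2/19)*5 = 11 + 10/19 = 219/19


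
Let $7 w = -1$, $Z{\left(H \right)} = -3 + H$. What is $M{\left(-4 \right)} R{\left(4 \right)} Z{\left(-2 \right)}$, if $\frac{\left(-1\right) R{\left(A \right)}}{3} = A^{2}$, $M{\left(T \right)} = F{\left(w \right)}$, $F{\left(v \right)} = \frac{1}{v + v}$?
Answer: $-840$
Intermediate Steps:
$w = - \frac{1}{7}$ ($w = \frac{1}{7} \left(-1\right) = - \frac{1}{7} \approx -0.14286$)
$F{\left(v \right)} = \frac{1}{2 v}$
$M{\left(T \right)} = - \frac{7}{2}$ ($M{\left(T \right)} = \frac{1}{2 \left(- \frac{1}{7}\right)} = \frac{1}{2} \left(-7\right) = - \frac{7}{2}$)
$R{\left(A \right)} = - 3 A^{2}$
$M{\left(-4 \right)} R{\left(4 \right)} Z{\left(-2 \right)} = - \frac{7 \left(- 3 \cdot 4^{2}\right)}{2} \left(-3 - 2\right) = - \frac{7 \left(\left(-3\right) 16\right)}{2} \left(-5\right) = \left(- \frac{7}{2}\right) \left(-48\right) \left(-5\right) = 168 \left(-5\right) = -840$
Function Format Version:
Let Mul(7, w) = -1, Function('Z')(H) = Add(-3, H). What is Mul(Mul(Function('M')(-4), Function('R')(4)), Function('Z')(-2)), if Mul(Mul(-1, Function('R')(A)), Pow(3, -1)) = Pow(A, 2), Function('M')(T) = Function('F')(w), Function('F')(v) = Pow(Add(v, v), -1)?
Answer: -840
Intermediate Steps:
w = Rational(-1, 7) (w = Mul(Rational(1, 7), -1) = Rational(-1, 7) ≈ -0.14286)
Function('F')(v) = Mul(Rational(1, 2), Pow(v, -1)) (Function('F')(v) = Pow(Mul(2, v), -1) = Mul(Rational(1, 2), Pow(v, -1)))
Function('M')(T) = Rational(-7, 2) (Function('M')(T) = Mul(Rational(1, 2), Pow(Rational(-1, 7), -1)) = Mul(Rational(1, 2), -7) = Rational(-7, 2))
Function('R')(A) = Mul(-3, Pow(A, 2))
Mul(Mul(Function('M')(-4), Function('R')(4)), Function('Z')(-2)) = Mul(Mul(Rational(-7, 2), Mul(-3, Pow(4, 2))), Add(-3, -2)) = Mul(Mul(Rational(-7, 2), Mul(-3, 16)), -5) = Mul(Mul(Rational(-7, 2), -48), -5) = Mul(168, -5) = -840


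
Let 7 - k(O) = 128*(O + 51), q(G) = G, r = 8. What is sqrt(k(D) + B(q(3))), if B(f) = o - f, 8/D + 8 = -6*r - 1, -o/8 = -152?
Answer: 22*I*sqrt(35511)/57 ≈ 72.733*I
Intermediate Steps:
o = 1216 (o = -8*(-152) = 1216)
D = -8/57 (D = 8/(-8 + (-6*8 - 1)) = 8/(-8 + (-48 - 1)) = 8/(-8 - 49) = 8/(-57) = 8*(-1/57) = -8/57 ≈ -0.14035)
B(f) = 1216 - f
k(O) = -6521 - 128*O (k(O) = 7 - 128*(O + 51) = 7 - 128*(51 + O) = 7 - (6528 + 128*O) = 7 + (-6528 - 128*O) = -6521 - 128*O)
sqrt(k(D) + B(q(3))) = sqrt((-6521 - 128*(-8/57)) + (1216 - 1*3)) = sqrt((-6521 + 1024/57) + (1216 - 3)) = sqrt(-370673/57 + 1213) = sqrt(-301532/57) = 22*I*sqrt(35511)/57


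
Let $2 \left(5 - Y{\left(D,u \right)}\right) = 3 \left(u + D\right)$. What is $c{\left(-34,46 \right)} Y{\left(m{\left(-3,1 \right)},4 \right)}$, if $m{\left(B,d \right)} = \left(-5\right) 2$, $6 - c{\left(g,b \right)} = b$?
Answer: $-560$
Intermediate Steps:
$c{\left(g,b \right)} = 6 - b$
$m{\left(B,d \right)} = -10$
$Y{\left(D,u \right)} = 5 - \frac{3 D}{2} - \frac{3 u}{2}$ ($Y{\left(D,u \right)} = 5 - \frac{3 \left(u + D\right)}{2} = 5 - \frac{3 \left(D + u\right)}{2} = 5 - \frac{3 D + 3 u}{2} = 5 - \left(\frac{3 D}{2} + \frac{3 u}{2}\right) = 5 - \frac{3 D}{2} - \frac{3 u}{2}$)
$c{\left(-34,46 \right)} Y{\left(m{\left(-3,1 \right)},4 \right)} = \left(6 - 46\right) \left(5 - -15 - 6\right) = \left(6 - 46\right) \left(5 + 15 - 6\right) = \left(-40\right) 14 = -560$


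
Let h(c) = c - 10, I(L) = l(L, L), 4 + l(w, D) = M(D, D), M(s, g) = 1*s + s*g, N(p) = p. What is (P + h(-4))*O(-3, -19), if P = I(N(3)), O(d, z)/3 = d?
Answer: 54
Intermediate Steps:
M(s, g) = s + g*s
O(d, z) = 3*d
l(w, D) = -4 + D*(1 + D)
I(L) = -4 + L*(1 + L)
P = 8 (P = -4 + 3*(1 + 3) = -4 + 3*4 = -4 + 12 = 8)
h(c) = -10 + c
(P + h(-4))*O(-3, -19) = (8 + (-10 - 4))*(3*(-3)) = (8 - 14)*(-9) = -6*(-9) = 54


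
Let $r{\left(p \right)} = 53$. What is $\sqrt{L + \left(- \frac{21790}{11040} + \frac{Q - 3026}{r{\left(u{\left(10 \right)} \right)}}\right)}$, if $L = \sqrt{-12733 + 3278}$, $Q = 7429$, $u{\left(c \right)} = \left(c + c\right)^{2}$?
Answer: $\frac{\sqrt{17354019225 + 213978384 i \sqrt{9455}}}{14628} \approx 10.191 + 4.7706 i$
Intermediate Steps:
$u{\left(c \right)} = 4 c^{2}$ ($u{\left(c \right)} = \left(2 c\right)^{2} = 4 c^{2}$)
$L = i \sqrt{9455}$ ($L = \sqrt{-9455} = i \sqrt{9455} \approx 97.237 i$)
$\sqrt{L + \left(- \frac{21790}{11040} + \frac{Q - 3026}{r{\left(u{\left(10 \right)} \right)}}\right)} = \sqrt{i \sqrt{9455} - \left(\frac{2179}{1104} - \frac{7429 - 3026}{53}\right)} = \sqrt{i \sqrt{9455} - \left(\frac{2179}{1104} - \left(7429 - 3026\right) \frac{1}{53}\right)} = \sqrt{i \sqrt{9455} + \left(- \frac{2179}{1104} + 4403 \cdot \frac{1}{53}\right)} = \sqrt{i \sqrt{9455} + \left(- \frac{2179}{1104} + \frac{4403}{53}\right)} = \sqrt{i \sqrt{9455} + \frac{4745425}{58512}} = \sqrt{\frac{4745425}{58512} + i \sqrt{9455}}$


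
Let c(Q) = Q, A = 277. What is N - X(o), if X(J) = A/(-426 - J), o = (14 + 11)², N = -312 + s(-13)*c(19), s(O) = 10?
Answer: -127945/1051 ≈ -121.74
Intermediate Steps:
N = -122 (N = -312 + 10*19 = -312 + 190 = -122)
o = 625 (o = 25² = 625)
X(J) = 277/(-426 - J)
N - X(o) = -122 - (-277)/(426 + 625) = -122 - (-277)/1051 = -122 - 1*(-277/1051) = -122 + 277/1051 = -127945/1051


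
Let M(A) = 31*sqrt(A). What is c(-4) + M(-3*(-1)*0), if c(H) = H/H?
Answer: 1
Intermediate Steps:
c(H) = 1
c(-4) + M(-3*(-1)*0) = 1 + 31*sqrt(-3*(-1)*0) = 1 + 31*sqrt(3*0) = 1 + 31*sqrt(0) = 1 + 31*0 = 1 + 0 = 1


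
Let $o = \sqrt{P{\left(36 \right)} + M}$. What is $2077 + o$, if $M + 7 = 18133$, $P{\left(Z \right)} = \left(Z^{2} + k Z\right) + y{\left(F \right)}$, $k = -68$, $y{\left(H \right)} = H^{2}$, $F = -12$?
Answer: $2077 + 3 \sqrt{1902} \approx 2207.8$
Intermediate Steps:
$P{\left(Z \right)} = 144 + Z^{2} - 68 Z$ ($P{\left(Z \right)} = \left(Z^{2} - 68 Z\right) + \left(-12\right)^{2} = \left(Z^{2} - 68 Z\right) + 144 = 144 + Z^{2} - 68 Z$)
$M = 18126$ ($M = -7 + 18133 = 18126$)
$o = 3 \sqrt{1902}$ ($o = \sqrt{\left(144 + 36^{2} - 2448\right) + 18126} = \sqrt{\left(144 + 1296 - 2448\right) + 18126} = \sqrt{-1008 + 18126} = \sqrt{17118} = 3 \sqrt{1902} \approx 130.84$)
$2077 + o = 2077 + 3 \sqrt{1902}$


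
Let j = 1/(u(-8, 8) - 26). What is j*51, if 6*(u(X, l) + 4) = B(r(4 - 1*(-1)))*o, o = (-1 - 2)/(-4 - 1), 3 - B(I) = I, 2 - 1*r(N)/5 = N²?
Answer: -255/91 ≈ -2.8022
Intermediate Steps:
r(N) = 10 - 5*N²
B(I) = 3 - I
o = ⅗ (o = -3/(-5) = -3*(-⅕) = ⅗ ≈ 0.60000)
u(X, l) = 39/5 (u(X, l) = -4 + ((3 - (10 - 5*(4 - 1*(-1))²))*(⅗))/6 = -4 + ((3 - (10 - 5*(4 + 1)²))*(⅗))/6 = -4 + ((3 - (10 - 5*5²))*(⅗))/6 = -4 + ((3 - (10 - 5*25))*(⅗))/6 = -4 + ((3 - (10 - 125))*(⅗))/6 = -4 + ((3 - 1*(-115))*(⅗))/6 = -4 + ((3 + 115)*(⅗))/6 = -4 + (118*(⅗))/6 = -4 + (⅙)*(354/5) = -4 + 59/5 = 39/5)
j = -5/91 (j = 1/(39/5 - 26) = 1/(-91/5) = -5/91 ≈ -0.054945)
j*51 = -5/91*51 = -255/91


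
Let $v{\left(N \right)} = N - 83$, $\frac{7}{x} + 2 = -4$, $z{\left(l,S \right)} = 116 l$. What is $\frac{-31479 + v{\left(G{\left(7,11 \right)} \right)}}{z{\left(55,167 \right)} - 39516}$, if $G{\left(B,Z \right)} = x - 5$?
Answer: $\frac{189409}{198816} \approx 0.95268$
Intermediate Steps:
$x = - \frac{7}{6}$ ($x = \frac{7}{-2 - 4} = \frac{7}{-6} = 7 \left(- \frac{1}{6}\right) = - \frac{7}{6} \approx -1.1667$)
$G{\left(B,Z \right)} = - \frac{37}{6}$ ($G{\left(B,Z \right)} = - \frac{7}{6} - 5 = - \frac{37}{6}$)
$v{\left(N \right)} = -83 + N$
$\frac{-31479 + v{\left(G{\left(7,11 \right)} \right)}}{z{\left(55,167 \right)} - 39516} = \frac{-31479 - \frac{535}{6}}{116 \cdot 55 - 39516} = \frac{-31479 - \frac{535}{6}}{6380 - 39516} = - \frac{189409}{6 \left(-33136\right)} = \left(- \frac{189409}{6}\right) \left(- \frac{1}{33136}\right) = \frac{189409}{198816}$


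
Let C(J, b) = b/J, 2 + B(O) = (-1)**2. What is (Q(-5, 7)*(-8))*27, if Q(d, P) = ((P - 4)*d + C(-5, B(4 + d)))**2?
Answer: -1182816/25 ≈ -47313.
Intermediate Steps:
B(O) = -1 (B(O) = -2 + (-1)**2 = -2 + 1 = -1)
Q(d, P) = (1/5 + d*(-4 + P))**2 (Q(d, P) = ((P - 4)*d - 1/(-5))**2 = ((-4 + P)*d - 1*(-1/5))**2 = (d*(-4 + P) + 1/5)**2 = (1/5 + d*(-4 + P))**2)
(Q(-5, 7)*(-8))*27 = (((1 - 20*(-5) + 5*7*(-5))**2/25)*(-8))*27 = (((1 + 100 - 175)**2/25)*(-8))*27 = (((1/25)*(-74)**2)*(-8))*27 = (((1/25)*5476)*(-8))*27 = ((5476/25)*(-8))*27 = -43808/25*27 = -1182816/25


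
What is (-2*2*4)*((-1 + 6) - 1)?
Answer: -64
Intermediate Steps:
(-2*2*4)*((-1 + 6) - 1) = (-4*4)*(5 - 1) = -16*4 = -64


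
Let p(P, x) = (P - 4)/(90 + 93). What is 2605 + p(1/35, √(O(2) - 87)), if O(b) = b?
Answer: 16684886/6405 ≈ 2605.0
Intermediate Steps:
p(P, x) = -4/183 + P/183 (p(P, x) = (-4 + P)/183 = (-4 + P)*(1/183) = -4/183 + P/183)
2605 + p(1/35, √(O(2) - 87)) = 2605 + (-4/183 + (1/183)/35) = 2605 + (-4/183 + (1/183)*(1/35)) = 2605 + (-4/183 + 1/6405) = 2605 - 139/6405 = 16684886/6405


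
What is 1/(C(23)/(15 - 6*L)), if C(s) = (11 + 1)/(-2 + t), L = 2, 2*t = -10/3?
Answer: -11/12 ≈ -0.91667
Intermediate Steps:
t = -5/3 (t = (-10/3)/2 = (-10*1/3)/2 = (1/2)*(-10/3) = -5/3 ≈ -1.6667)
C(s) = -36/11 (C(s) = (11 + 1)/(-2 - 5/3) = 12/(-11/3) = 12*(-3/11) = -36/11)
1/(C(23)/(15 - 6*L)) = 1/(-36/11/(15 - 6*2)) = 1/(-36/11/(15 - 1*12)) = 1/(-36/11/(15 - 12)) = 1/(-36/11/3) = 1/((1/3)*(-36/11)) = 1/(-12/11) = -11/12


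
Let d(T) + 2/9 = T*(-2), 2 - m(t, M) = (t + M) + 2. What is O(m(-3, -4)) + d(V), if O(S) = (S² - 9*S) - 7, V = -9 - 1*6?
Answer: 79/9 ≈ 8.7778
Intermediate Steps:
m(t, M) = -M - t (m(t, M) = 2 - ((t + M) + 2) = 2 - ((M + t) + 2) = 2 - (2 + M + t) = 2 + (-2 - M - t) = -M - t)
V = -15 (V = -9 - 6 = -15)
O(S) = -7 + S² - 9*S
d(T) = -2/9 - 2*T (d(T) = -2/9 + T*(-2) = -2/9 - 2*T)
O(m(-3, -4)) + d(V) = (-7 + (-1*(-4) - 1*(-3))² - 9*(-1*(-4) - 1*(-3))) + (-2/9 - 2*(-15)) = (-7 + (4 + 3)² - 9*(4 + 3)) + (-2/9 + 30) = (-7 + 7² - 9*7) + 268/9 = (-7 + 49 - 63) + 268/9 = -21 + 268/9 = 79/9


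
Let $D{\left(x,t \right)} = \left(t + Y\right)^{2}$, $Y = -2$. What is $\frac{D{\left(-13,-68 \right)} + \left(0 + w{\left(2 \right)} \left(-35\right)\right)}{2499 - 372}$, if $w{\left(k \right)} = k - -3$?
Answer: $\frac{1575}{709} \approx 2.2214$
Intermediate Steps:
$w{\left(k \right)} = 3 + k$ ($w{\left(k \right)} = k + 3 = 3 + k$)
$D{\left(x,t \right)} = \left(-2 + t\right)^{2}$ ($D{\left(x,t \right)} = \left(t - 2\right)^{2} = \left(-2 + t\right)^{2}$)
$\frac{D{\left(-13,-68 \right)} + \left(0 + w{\left(2 \right)} \left(-35\right)\right)}{2499 - 372} = \frac{\left(-2 - 68\right)^{2} + \left(0 + \left(3 + 2\right) \left(-35\right)\right)}{2499 - 372} = \frac{\left(-70\right)^{2} + \left(0 + 5 \left(-35\right)\right)}{2127} = \left(4900 + \left(0 - 175\right)\right) \frac{1}{2127} = \left(4900 - 175\right) \frac{1}{2127} = 4725 \cdot \frac{1}{2127} = \frac{1575}{709}$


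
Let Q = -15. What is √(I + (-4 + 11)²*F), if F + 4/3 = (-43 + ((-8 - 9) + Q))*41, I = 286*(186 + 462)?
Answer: √311289/3 ≈ 185.98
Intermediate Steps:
I = 185328 (I = 286*648 = 185328)
F = -9229/3 (F = -4/3 + (-43 + ((-8 - 9) - 15))*41 = -4/3 + (-43 + (-17 - 15))*41 = -4/3 + (-43 - 32)*41 = -4/3 - 75*41 = -4/3 - 3075 = -9229/3 ≈ -3076.3)
√(I + (-4 + 11)²*F) = √(185328 + (-4 + 11)²*(-9229/3)) = √(185328 + 7²*(-9229/3)) = √(185328 + 49*(-9229/3)) = √(185328 - 452221/3) = √(103763/3) = √311289/3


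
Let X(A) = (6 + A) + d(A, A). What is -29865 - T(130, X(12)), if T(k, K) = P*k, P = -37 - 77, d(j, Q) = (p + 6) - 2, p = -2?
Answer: -15045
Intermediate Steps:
d(j, Q) = 2 (d(j, Q) = (-2 + 6) - 2 = 4 - 2 = 2)
X(A) = 8 + A (X(A) = (6 + A) + 2 = 8 + A)
P = -114
T(k, K) = -114*k
-29865 - T(130, X(12)) = -29865 - (-114)*130 = -29865 - 1*(-14820) = -29865 + 14820 = -15045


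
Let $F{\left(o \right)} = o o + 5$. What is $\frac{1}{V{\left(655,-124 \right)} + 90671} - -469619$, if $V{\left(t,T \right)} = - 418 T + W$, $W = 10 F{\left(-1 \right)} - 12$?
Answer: $\frac{66944658070}{142551} \approx 4.6962 \cdot 10^{5}$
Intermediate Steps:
$F{\left(o \right)} = 5 + o^{2}$ ($F{\left(o \right)} = o^{2} + 5 = 5 + o^{2}$)
$W = 48$ ($W = 10 \left(5 + \left(-1\right)^{2}\right) - 12 = 10 \left(5 + 1\right) - 12 = 10 \cdot 6 - 12 = 60 - 12 = 48$)
$V{\left(t,T \right)} = 48 - 418 T$ ($V{\left(t,T \right)} = - 418 T + 48 = 48 - 418 T$)
$\frac{1}{V{\left(655,-124 \right)} + 90671} - -469619 = \frac{1}{\left(48 - -51832\right) + 90671} - -469619 = \frac{1}{\left(48 + 51832\right) + 90671} + 469619 = \frac{1}{51880 + 90671} + 469619 = \frac{1}{142551} + 469619 = \frac{66944658070}{142551}$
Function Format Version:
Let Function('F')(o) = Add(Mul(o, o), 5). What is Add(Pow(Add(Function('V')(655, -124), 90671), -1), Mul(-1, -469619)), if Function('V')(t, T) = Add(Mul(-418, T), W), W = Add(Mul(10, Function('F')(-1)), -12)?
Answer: Rational(66944658070, 142551) ≈ 4.6962e+5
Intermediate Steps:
Function('F')(o) = Add(5, Pow(o, 2)) (Function('F')(o) = Add(Pow(o, 2), 5) = Add(5, Pow(o, 2)))
W = 48 (W = Add(Mul(10, Add(5, Pow(-1, 2))), -12) = Add(Mul(10, Add(5, 1)), -12) = Add(Mul(10, 6), -12) = Add(60, -12) = 48)
Function('V')(t, T) = Add(48, Mul(-418, T)) (Function('V')(t, T) = Add(Mul(-418, T), 48) = Add(48, Mul(-418, T)))
Add(Pow(Add(Function('V')(655, -124), 90671), -1), Mul(-1, -469619)) = Add(Pow(Add(Add(48, Mul(-418, -124)), 90671), -1), Mul(-1, -469619)) = Add(Pow(Add(Add(48, 51832), 90671), -1), 469619) = Add(Pow(Add(51880, 90671), -1), 469619) = Add(Pow(142551, -1), 469619) = Add(Rational(1, 142551), 469619) = Rational(66944658070, 142551)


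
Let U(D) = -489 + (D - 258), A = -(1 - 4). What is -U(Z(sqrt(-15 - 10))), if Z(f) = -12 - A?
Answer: 762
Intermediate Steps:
A = 3 (A = -1*(-3) = 3)
Z(f) = -15 (Z(f) = -12 - 1*3 = -12 - 3 = -15)
U(D) = -747 + D (U(D) = -489 + (-258 + D) = -747 + D)
-U(Z(sqrt(-15 - 10))) = -(-747 - 15) = -1*(-762) = 762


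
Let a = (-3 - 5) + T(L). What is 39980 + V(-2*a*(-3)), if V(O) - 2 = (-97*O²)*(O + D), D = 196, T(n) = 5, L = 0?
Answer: -5554202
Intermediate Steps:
a = -3 (a = (-3 - 5) + 5 = -8 + 5 = -3)
V(O) = 2 - 97*O²*(196 + O) (V(O) = 2 + (-97*O²)*(O + 196) = 2 + (-97*O²)*(196 + O) = 2 - 97*O²*(196 + O))
39980 + V(-2*a*(-3)) = 39980 + (2 - 19012*(-2*(-3)*(-3))² - 97*(-2*(-3)*(-3))³) = 39980 + (2 - 19012*(6*(-3))² - 97*(6*(-3))³) = 39980 + (2 - 19012*(-18)² - 97*(-18)³) = 39980 + (2 - 19012*324 - 97*(-5832)) = 39980 + (2 - 6159888 + 565704) = 39980 - 5594182 = -5554202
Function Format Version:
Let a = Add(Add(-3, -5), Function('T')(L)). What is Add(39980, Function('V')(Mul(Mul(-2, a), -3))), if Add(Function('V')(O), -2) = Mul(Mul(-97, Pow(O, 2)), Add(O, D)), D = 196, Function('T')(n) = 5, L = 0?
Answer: -5554202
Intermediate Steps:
a = -3 (a = Add(Add(-3, -5), 5) = Add(-8, 5) = -3)
Function('V')(O) = Add(2, Mul(-97, Pow(O, 2), Add(196, O))) (Function('V')(O) = Add(2, Mul(Mul(-97, Pow(O, 2)), Add(O, 196))) = Add(2, Mul(Mul(-97, Pow(O, 2)), Add(196, O))) = Add(2, Mul(-97, Pow(O, 2), Add(196, O))))
Add(39980, Function('V')(Mul(Mul(-2, a), -3))) = Add(39980, Add(2, Mul(-19012, Pow(Mul(Mul(-2, -3), -3), 2)), Mul(-97, Pow(Mul(Mul(-2, -3), -3), 3)))) = Add(39980, Add(2, Mul(-19012, Pow(Mul(6, -3), 2)), Mul(-97, Pow(Mul(6, -3), 3)))) = Add(39980, Add(2, Mul(-19012, Pow(-18, 2)), Mul(-97, Pow(-18, 3)))) = Add(39980, Add(2, Mul(-19012, 324), Mul(-97, -5832))) = Add(39980, Add(2, -6159888, 565704)) = Add(39980, -5594182) = -5554202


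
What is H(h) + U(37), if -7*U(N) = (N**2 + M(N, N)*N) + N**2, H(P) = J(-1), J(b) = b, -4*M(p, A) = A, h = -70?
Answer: -1373/4 ≈ -343.25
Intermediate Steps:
M(p, A) = -A/4
H(P) = -1
U(N) = -N**2/4 (U(N) = -((N**2 + (-N/4)*N) + N**2)/7 = -((N**2 - N**2/4) + N**2)/7 = -(3*N**2/4 + N**2)/7 = -N**2/4)
H(h) + U(37) = -1 - 1/4*37**2 = -1 - 1/4*1369 = -1 - 1369/4 = -1373/4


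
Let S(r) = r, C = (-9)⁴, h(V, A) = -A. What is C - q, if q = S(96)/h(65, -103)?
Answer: 675687/103 ≈ 6560.1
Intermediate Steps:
C = 6561
q = 96/103 (q = 96/((-1*(-103))) = 96/103 ≈ 0.93204)
C - q = 6561 - 1*96/103 = 6561 - 96/103 = 675687/103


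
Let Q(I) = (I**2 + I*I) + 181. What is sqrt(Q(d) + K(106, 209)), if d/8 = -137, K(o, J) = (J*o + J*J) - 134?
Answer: 23*sqrt(4666) ≈ 1571.1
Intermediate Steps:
K(o, J) = -134 + J**2 + J*o (K(o, J) = (J*o + J**2) - 134 = (J**2 + J*o) - 134 = -134 + J**2 + J*o)
d = -1096 (d = 8*(-137) = -1096)
Q(I) = 181 + 2*I**2 (Q(I) = (I**2 + I**2) + 181 = 2*I**2 + 181 = 181 + 2*I**2)
sqrt(Q(d) + K(106, 209)) = sqrt((181 + 2*(-1096)**2) + (-134 + 209**2 + 209*106)) = sqrt((181 + 2*1201216) + (-134 + 43681 + 22154)) = sqrt((181 + 2402432) + 65701) = sqrt(2402613 + 65701) = sqrt(2468314) = 23*sqrt(4666)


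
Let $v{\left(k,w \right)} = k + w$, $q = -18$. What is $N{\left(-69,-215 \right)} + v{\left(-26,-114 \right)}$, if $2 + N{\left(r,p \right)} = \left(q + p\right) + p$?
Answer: $-590$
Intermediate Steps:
$N{\left(r,p \right)} = -20 + 2 p$ ($N{\left(r,p \right)} = -2 + \left(\left(-18 + p\right) + p\right) = -2 + \left(-18 + 2 p\right) = -20 + 2 p$)
$N{\left(-69,-215 \right)} + v{\left(-26,-114 \right)} = \left(-20 + 2 \left(-215\right)\right) - 140 = \left(-20 - 430\right) - 140 = -450 - 140 = -590$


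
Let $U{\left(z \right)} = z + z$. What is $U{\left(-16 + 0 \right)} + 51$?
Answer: $19$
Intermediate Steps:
$U{\left(z \right)} = 2 z$
$U{\left(-16 + 0 \right)} + 51 = 2 \left(-16 + 0\right) + 51 = 2 \left(-16\right) + 51 = -32 + 51 = 19$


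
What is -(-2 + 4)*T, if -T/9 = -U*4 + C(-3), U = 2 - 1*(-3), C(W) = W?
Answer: -414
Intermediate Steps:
U = 5 (U = 2 + 3 = 5)
T = 207 (T = -9*(-1*5*4 - 3) = -9*(-5*4 - 3) = -9*(-20 - 3) = -9*(-23) = 207)
-(-2 + 4)*T = -(-2 + 4)*207 = -2*207 = -1*414 = -414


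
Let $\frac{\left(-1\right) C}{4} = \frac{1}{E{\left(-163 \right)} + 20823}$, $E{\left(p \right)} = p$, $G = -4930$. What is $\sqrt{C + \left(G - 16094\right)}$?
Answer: $\frac{i \sqrt{560861983565}}{5165} \approx 145.0 i$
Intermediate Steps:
$C = - \frac{1}{5165}$ ($C = - \frac{4}{-163 + 20823} = - \frac{4}{20660} = \left(-4\right) \frac{1}{20660} = - \frac{1}{5165} \approx -0.00019361$)
$\sqrt{C + \left(G - 16094\right)} = \sqrt{- \frac{1}{5165} - 21024} = \sqrt{- \frac{108588961}{5165}} = \frac{i \sqrt{560861983565}}{5165}$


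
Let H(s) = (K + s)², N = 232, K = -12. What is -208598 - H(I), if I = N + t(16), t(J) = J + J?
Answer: -272102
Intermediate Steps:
t(J) = 2*J
I = 264 (I = 232 + 2*16 = 232 + 32 = 264)
H(s) = (-12 + s)²
-208598 - H(I) = -208598 - (-12 + 264)² = -208598 - 1*252² = -208598 - 1*63504 = -208598 - 63504 = -272102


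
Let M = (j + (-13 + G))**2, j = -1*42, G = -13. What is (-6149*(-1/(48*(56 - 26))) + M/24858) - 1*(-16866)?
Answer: 33549263929/1988640 ≈ 16870.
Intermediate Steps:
j = -42
M = 4624 (M = (-42 + (-13 - 13))**2 = (-42 - 26)**2 = (-68)**2 = 4624)
(-6149*(-1/(48*(56 - 26))) + M/24858) - 1*(-16866) = (-6149*(-1/(48*(56 - 26))) + 4624/24858) - 1*(-16866) = (-6149/((-48*30)) + 4624*(1/24858)) + 16866 = (-6149/(-1440) + 2312/12429) + 16866 = (-6149*(-1/1440) + 2312/12429) + 16866 = (6149/1440 + 2312/12429) + 16866 = 8861689/1988640 + 16866 = 33549263929/1988640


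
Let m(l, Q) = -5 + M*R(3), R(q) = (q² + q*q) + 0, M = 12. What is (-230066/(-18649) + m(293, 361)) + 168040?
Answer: 3137942965/18649 ≈ 1.6826e+5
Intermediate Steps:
R(q) = 2*q² (R(q) = (q² + q²) + 0 = 2*q² + 0 = 2*q²)
m(l, Q) = 211 (m(l, Q) = -5 + 12*(2*3²) = -5 + 12*(2*9) = -5 + 12*18 = -5 + 216 = 211)
(-230066/(-18649) + m(293, 361)) + 168040 = (-230066/(-18649) + 211) + 168040 = (-230066*(-1/18649) + 211) + 168040 = (230066/18649 + 211) + 168040 = 4165005/18649 + 168040 = 3137942965/18649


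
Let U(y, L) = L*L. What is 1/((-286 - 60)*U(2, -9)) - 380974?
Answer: -10677177325/28026 ≈ -3.8097e+5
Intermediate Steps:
U(y, L) = L²
1/((-286 - 60)*U(2, -9)) - 380974 = 1/((-286 - 60)*(-9)²) - 380974 = 1/(-346*81) - 380974 = 1/(-28026) - 380974 = -1/28026 - 380974 = -10677177325/28026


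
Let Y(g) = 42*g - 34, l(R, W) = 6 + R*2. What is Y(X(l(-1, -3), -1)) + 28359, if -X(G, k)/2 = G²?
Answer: 26981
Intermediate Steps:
l(R, W) = 6 + 2*R
X(G, k) = -2*G²
Y(g) = -34 + 42*g
Y(X(l(-1, -3), -1)) + 28359 = (-34 + 42*(-2*(6 + 2*(-1))²)) + 28359 = (-34 + 42*(-2*(6 - 2)²)) + 28359 = (-34 + 42*(-2*4²)) + 28359 = (-34 + 42*(-2*16)) + 28359 = (-34 + 42*(-32)) + 28359 = (-34 - 1344) + 28359 = -1378 + 28359 = 26981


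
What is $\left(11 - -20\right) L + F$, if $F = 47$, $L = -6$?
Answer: $-139$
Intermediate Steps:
$\left(11 - -20\right) L + F = \left(11 - -20\right) \left(-6\right) + 47 = \left(11 + 20\right) \left(-6\right) + 47 = 31 \left(-6\right) + 47 = -186 + 47 = -139$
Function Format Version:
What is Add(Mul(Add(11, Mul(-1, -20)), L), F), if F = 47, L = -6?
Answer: -139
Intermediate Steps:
Add(Mul(Add(11, Mul(-1, -20)), L), F) = Add(Mul(Add(11, Mul(-1, -20)), -6), 47) = Add(Mul(Add(11, 20), -6), 47) = Add(Mul(31, -6), 47) = Add(-186, 47) = -139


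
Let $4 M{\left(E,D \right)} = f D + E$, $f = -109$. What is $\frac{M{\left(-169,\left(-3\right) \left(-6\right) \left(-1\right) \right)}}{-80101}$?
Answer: $- \frac{1793}{320404} \approx -0.0055961$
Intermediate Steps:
$M{\left(E,D \right)} = - \frac{109 D}{4} + \frac{E}{4}$ ($M{\left(E,D \right)} = \frac{- 109 D + E}{4} = \frac{E - 109 D}{4} = - \frac{109 D}{4} + \frac{E}{4}$)
$\frac{M{\left(-169,\left(-3\right) \left(-6\right) \left(-1\right) \right)}}{-80101} = \frac{- \frac{109 \left(-3\right) \left(-6\right) \left(-1\right)}{4} + \frac{1}{4} \left(-169\right)}{-80101} = \left(- \frac{109 \cdot 18 \left(-1\right)}{4} - \frac{169}{4}\right) \left(- \frac{1}{80101}\right) = \left(\left(- \frac{109}{4}\right) \left(-18\right) - \frac{169}{4}\right) \left(- \frac{1}{80101}\right) = \left(\frac{981}{2} - \frac{169}{4}\right) \left(- \frac{1}{80101}\right) = \frac{1793}{4} \left(- \frac{1}{80101}\right) = - \frac{1793}{320404}$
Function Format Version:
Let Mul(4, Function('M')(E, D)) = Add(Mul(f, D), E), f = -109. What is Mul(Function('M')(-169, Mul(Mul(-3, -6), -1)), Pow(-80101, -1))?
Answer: Rational(-1793, 320404) ≈ -0.0055961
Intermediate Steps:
Function('M')(E, D) = Add(Mul(Rational(-109, 4), D), Mul(Rational(1, 4), E)) (Function('M')(E, D) = Mul(Rational(1, 4), Add(Mul(-109, D), E)) = Mul(Rational(1, 4), Add(E, Mul(-109, D))) = Add(Mul(Rational(-109, 4), D), Mul(Rational(1, 4), E)))
Mul(Function('M')(-169, Mul(Mul(-3, -6), -1)), Pow(-80101, -1)) = Mul(Add(Mul(Rational(-109, 4), Mul(Mul(-3, -6), -1)), Mul(Rational(1, 4), -169)), Pow(-80101, -1)) = Mul(Add(Mul(Rational(-109, 4), Mul(18, -1)), Rational(-169, 4)), Rational(-1, 80101)) = Mul(Add(Mul(Rational(-109, 4), -18), Rational(-169, 4)), Rational(-1, 80101)) = Mul(Add(Rational(981, 2), Rational(-169, 4)), Rational(-1, 80101)) = Mul(Rational(1793, 4), Rational(-1, 80101)) = Rational(-1793, 320404)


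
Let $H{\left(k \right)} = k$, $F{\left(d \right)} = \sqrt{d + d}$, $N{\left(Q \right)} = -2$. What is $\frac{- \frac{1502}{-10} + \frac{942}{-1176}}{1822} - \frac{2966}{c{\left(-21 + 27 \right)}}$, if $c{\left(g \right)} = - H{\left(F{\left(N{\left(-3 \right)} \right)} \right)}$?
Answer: $\frac{146411}{1785560} - 1483 i \approx 0.081997 - 1483.0 i$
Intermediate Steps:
$F{\left(d \right)} = \sqrt{2} \sqrt{d}$ ($F{\left(d \right)} = \sqrt{2 d} = \sqrt{2} \sqrt{d}$)
$c{\left(g \right)} = - 2 i$ ($c{\left(g \right)} = - \sqrt{2} \sqrt{-2} = - \sqrt{2} i \sqrt{2} = - 2 i$)
$\frac{- \frac{1502}{-10} + \frac{942}{-1176}}{1822} - \frac{2966}{c{\left(-21 + 27 \right)}} = \frac{- \frac{1502}{-10} + \frac{942}{-1176}}{1822} - \frac{2966}{\left(-2\right) i} = \left(\left(-1502\right) \left(- \frac{1}{10}\right) + 942 \left(- \frac{1}{1176}\right)\right) \frac{1}{1822} - 2966 \frac{i}{2} = \left(\frac{751}{5} - \frac{157}{196}\right) \frac{1}{1822} - 1483 i = \frac{146411}{980} \cdot \frac{1}{1822} - 1483 i = \frac{146411}{1785560} - 1483 i$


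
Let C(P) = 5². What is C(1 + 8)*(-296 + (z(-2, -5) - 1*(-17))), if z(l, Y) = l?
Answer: -7025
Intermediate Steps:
C(P) = 25
C(1 + 8)*(-296 + (z(-2, -5) - 1*(-17))) = 25*(-296 + (-2 - 1*(-17))) = 25*(-296 + (-2 + 17)) = 25*(-296 + 15) = 25*(-281) = -7025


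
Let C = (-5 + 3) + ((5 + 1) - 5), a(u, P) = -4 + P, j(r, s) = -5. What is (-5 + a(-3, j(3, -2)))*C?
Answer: 14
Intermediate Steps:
C = -1 (C = -2 + (6 - 5) = -2 + 1 = -1)
(-5 + a(-3, j(3, -2)))*C = (-5 + (-4 - 5))*(-1) = (-5 - 9)*(-1) = -14*(-1) = 14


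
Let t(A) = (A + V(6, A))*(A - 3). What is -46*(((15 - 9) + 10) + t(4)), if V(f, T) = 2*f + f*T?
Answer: -2576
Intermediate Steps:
V(f, T) = 2*f + T*f
t(A) = (-3 + A)*(12 + 7*A) (t(A) = (A + 6*(2 + A))*(A - 3) = (A + (12 + 6*A))*(-3 + A) = (12 + 7*A)*(-3 + A) = (-3 + A)*(12 + 7*A))
-46*(((15 - 9) + 10) + t(4)) = -46*(((15 - 9) + 10) + (-36 - 9*4 + 7*4²)) = -46*((6 + 10) + (-36 - 36 + 7*16)) = -46*(16 + (-36 - 36 + 112)) = -46*(16 + 40) = -46*56 = -2576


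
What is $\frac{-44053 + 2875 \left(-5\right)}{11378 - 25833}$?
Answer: $\frac{58428}{14455} \approx 4.0421$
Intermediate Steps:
$\frac{-44053 + 2875 \left(-5\right)}{11378 - 25833} = \frac{-44053 - 14375}{-14455} = \left(-58428\right) \left(- \frac{1}{14455}\right) = \frac{58428}{14455}$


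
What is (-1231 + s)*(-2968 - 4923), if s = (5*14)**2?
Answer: -28952079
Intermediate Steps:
s = 4900 (s = 70**2 = 4900)
(-1231 + s)*(-2968 - 4923) = (-1231 + 4900)*(-2968 - 4923) = 3669*(-7891) = -28952079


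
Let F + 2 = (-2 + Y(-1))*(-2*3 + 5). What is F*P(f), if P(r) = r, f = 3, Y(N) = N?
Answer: 3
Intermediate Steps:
F = 1 (F = -2 + (-2 - 1)*(-2*3 + 5) = -2 - 3*(-6 + 5) = -2 - 3*(-1) = -2 + 3 = 1)
F*P(f) = 1*3 = 3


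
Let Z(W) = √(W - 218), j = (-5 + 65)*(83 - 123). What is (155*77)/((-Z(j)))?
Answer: 155*I*√2618/34 ≈ 233.26*I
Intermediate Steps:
j = -2400 (j = 60*(-40) = -2400)
Z(W) = √(-218 + W)
(155*77)/((-Z(j))) = (155*77)/((-√(-218 - 2400))) = 11935/((-√(-2618))) = 11935/((-I*√2618)) = 11935*(I*√2618/2618) = 155*I*√2618/34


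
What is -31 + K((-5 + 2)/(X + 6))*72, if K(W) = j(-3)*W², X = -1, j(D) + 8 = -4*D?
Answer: 1817/25 ≈ 72.680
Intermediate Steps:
j(D) = -8 - 4*D
K(W) = 4*W² (K(W) = (-8 - 4*(-3))*W² = (-8 + 12)*W² = 4*W²)
-31 + K((-5 + 2)/(X + 6))*72 = -31 + (4*((-5 + 2)/(-1 + 6))²)*72 = -31 + (4*(-3/5)²)*72 = -31 + (4*(-3*⅕)²)*72 = -31 + (4*(-⅗)²)*72 = -31 + (4*(9/25))*72 = -31 + (36/25)*72 = -31 + 2592/25 = 1817/25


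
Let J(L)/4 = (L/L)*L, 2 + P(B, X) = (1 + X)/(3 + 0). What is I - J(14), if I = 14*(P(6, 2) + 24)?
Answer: 266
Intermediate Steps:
P(B, X) = -5/3 + X/3 (P(B, X) = -2 + (1 + X)/(3 + 0) = -2 + (1 + X)/3 = -2 + (1 + X)*(⅓) = -2 + (⅓ + X/3) = -5/3 + X/3)
J(L) = 4*L (J(L) = 4*((L/L)*L) = 4*(1*L) = 4*L)
I = 322 (I = 14*((-5/3 + (⅓)*2) + 24) = 14*((-5/3 + ⅔) + 24) = 14*(-1 + 24) = 14*23 = 322)
I - J(14) = 322 - 4*14 = 322 - 1*56 = 322 - 56 = 266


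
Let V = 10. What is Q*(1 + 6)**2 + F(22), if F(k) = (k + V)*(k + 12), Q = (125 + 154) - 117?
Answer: 9026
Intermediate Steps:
Q = 162 (Q = 279 - 117 = 162)
F(k) = (10 + k)*(12 + k) (F(k) = (k + 10)*(k + 12) = (10 + k)*(12 + k))
Q*(1 + 6)**2 + F(22) = 162*(1 + 6)**2 + (120 + 22**2 + 22*22) = 162*7**2 + (120 + 484 + 484) = 162*49 + 1088 = 7938 + 1088 = 9026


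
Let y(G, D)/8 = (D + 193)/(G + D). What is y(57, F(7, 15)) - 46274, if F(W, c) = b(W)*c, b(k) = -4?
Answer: -139886/3 ≈ -46629.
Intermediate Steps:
F(W, c) = -4*c
y(G, D) = 8*(193 + D)/(D + G) (y(G, D) = 8*((D + 193)/(G + D)) = 8*((193 + D)/(D + G)) = 8*(193 + D)/(D + G))
y(57, F(7, 15)) - 46274 = 8*(193 - 4*15)/(-4*15 + 57) - 46274 = 8*(193 - 60)/(-60 + 57) - 46274 = 8*133/(-3) - 46274 = 8*(-⅓)*133 - 46274 = -1064/3 - 46274 = -139886/3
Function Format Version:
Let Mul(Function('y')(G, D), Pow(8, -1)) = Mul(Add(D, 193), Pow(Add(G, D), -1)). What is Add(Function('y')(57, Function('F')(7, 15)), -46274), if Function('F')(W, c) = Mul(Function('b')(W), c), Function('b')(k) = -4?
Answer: Rational(-139886, 3) ≈ -46629.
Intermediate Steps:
Function('F')(W, c) = Mul(-4, c)
Function('y')(G, D) = Mul(8, Pow(Add(D, G), -1), Add(193, D)) (Function('y')(G, D) = Mul(8, Mul(Add(D, 193), Pow(Add(G, D), -1))) = Mul(8, Mul(Add(193, D), Pow(Add(D, G), -1))) = Mul(8, Mul(Pow(Add(D, G), -1), Add(193, D))) = Mul(8, Pow(Add(D, G), -1), Add(193, D)))
Add(Function('y')(57, Function('F')(7, 15)), -46274) = Add(Mul(8, Pow(Add(Mul(-4, 15), 57), -1), Add(193, Mul(-4, 15))), -46274) = Add(Mul(8, Pow(Add(-60, 57), -1), Add(193, -60)), -46274) = Add(Mul(8, Pow(-3, -1), 133), -46274) = Add(Mul(8, Rational(-1, 3), 133), -46274) = Add(Rational(-1064, 3), -46274) = Rational(-139886, 3)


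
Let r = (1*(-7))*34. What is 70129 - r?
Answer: 70367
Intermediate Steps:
r = -238 (r = -7*34 = -238)
70129 - r = 70129 - 1*(-238) = 70129 + 238 = 70367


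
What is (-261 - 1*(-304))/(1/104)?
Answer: 4472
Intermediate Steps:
(-261 - 1*(-304))/(1/104) = (-261 + 304)/(1/104) = 43*104 = 4472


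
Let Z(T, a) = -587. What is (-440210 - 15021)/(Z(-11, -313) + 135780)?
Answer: -455231/135193 ≈ -3.3673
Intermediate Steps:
(-440210 - 15021)/(Z(-11, -313) + 135780) = (-440210 - 15021)/(-587 + 135780) = -455231/135193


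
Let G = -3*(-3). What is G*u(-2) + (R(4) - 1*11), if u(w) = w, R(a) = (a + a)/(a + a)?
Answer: -28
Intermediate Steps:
R(a) = 1 (R(a) = (2*a)/((2*a)) = (2*a)*(1/(2*a)) = 1)
G = 9
G*u(-2) + (R(4) - 1*11) = 9*(-2) + (1 - 1*11) = -18 + (1 - 11) = -18 - 10 = -28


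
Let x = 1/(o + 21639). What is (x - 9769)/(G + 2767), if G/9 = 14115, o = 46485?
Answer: -665503355/8842631448 ≈ -0.075261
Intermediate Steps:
G = 127035 (G = 9*14115 = 127035)
x = 1/68124 (x = 1/(46485 + 21639) = 1/68124 ≈ 1.4679e-5)
(x - 9769)/(G + 2767) = (1/68124 - 9769)/(127035 + 2767) = -665503355/68124/129802 = -665503355/68124*1/129802 = -665503355/8842631448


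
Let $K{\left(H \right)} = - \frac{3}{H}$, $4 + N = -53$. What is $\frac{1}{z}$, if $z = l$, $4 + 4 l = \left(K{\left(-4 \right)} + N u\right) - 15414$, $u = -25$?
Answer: $- \frac{16}{55969} \approx -0.00028587$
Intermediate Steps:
$N = -57$ ($N = -4 - 53 = -57$)
$l = - \frac{55969}{16}$ ($l = -1 + \frac{\left(- \frac{3}{-4} - -1425\right) - 15414}{4} = -1 + \frac{\left(\left(-3\right) \left(- \frac{1}{4}\right) + 1425\right) - 15414}{4} = -1 + \frac{\left(\frac{3}{4} + 1425\right) - 15414}{4} = -1 + \frac{\frac{5703}{4} - 15414}{4} = -1 + \frac{1}{4} \left(- \frac{55953}{4}\right) = -1 - \frac{55953}{16} = - \frac{55969}{16} \approx -3498.1$)
$z = - \frac{55969}{16} \approx -3498.1$
$\frac{1}{z} = \frac{1}{- \frac{55969}{16}} = - \frac{16}{55969}$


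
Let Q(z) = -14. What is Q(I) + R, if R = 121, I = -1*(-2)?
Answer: 107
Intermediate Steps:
I = 2
Q(I) + R = -14 + 121 = 107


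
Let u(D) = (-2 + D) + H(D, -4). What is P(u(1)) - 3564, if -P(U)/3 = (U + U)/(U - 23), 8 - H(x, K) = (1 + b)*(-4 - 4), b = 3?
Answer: -28629/8 ≈ -3578.6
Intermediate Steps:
H(x, K) = 40 (H(x, K) = 8 - (1 + 3)*(-4 - 4) = 8 - 4*(-8) = 8 - 1*(-32) = 8 + 32 = 40)
u(D) = 38 + D (u(D) = (-2 + D) + 40 = 38 + D)
P(U) = -6*U/(-23 + U) (P(U) = -3*(U + U)/(U - 23) = -3*2*U/(-23 + U) = -6*U/(-23 + U))
P(u(1)) - 3564 = -6*(38 + 1)/(-23 + (38 + 1)) - 3564 = -6*39/(-23 + 39) - 3564 = -6*39/16 - 3564 = -6*39*1/16 - 3564 = -117/8 - 3564 = -28629/8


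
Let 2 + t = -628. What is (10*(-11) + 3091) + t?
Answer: 2351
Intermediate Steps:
t = -630 (t = -2 - 628 = -630)
(10*(-11) + 3091) + t = (10*(-11) + 3091) - 630 = (-110 + 3091) - 630 = 2981 - 630 = 2351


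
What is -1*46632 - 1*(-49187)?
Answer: 2555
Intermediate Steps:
-1*46632 - 1*(-49187) = -46632 + 49187 = 2555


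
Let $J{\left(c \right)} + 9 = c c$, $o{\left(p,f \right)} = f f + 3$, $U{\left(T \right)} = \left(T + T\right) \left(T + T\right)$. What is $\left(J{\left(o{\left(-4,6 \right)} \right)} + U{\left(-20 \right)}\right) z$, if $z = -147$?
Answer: $-457464$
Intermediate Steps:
$U{\left(T \right)} = 4 T^{2}$ ($U{\left(T \right)} = 2 T 2 T = 4 T^{2}$)
$o{\left(p,f \right)} = 3 + f^{2}$ ($o{\left(p,f \right)} = f^{2} + 3 = 3 + f^{2}$)
$J{\left(c \right)} = -9 + c^{2}$ ($J{\left(c \right)} = -9 + c c = -9 + c^{2}$)
$\left(J{\left(o{\left(-4,6 \right)} \right)} + U{\left(-20 \right)}\right) z = \left(\left(-9 + \left(3 + 6^{2}\right)^{2}\right) + 4 \left(-20\right)^{2}\right) \left(-147\right) = \left(\left(-9 + \left(3 + 36\right)^{2}\right) + 4 \cdot 400\right) \left(-147\right) = \left(\left(-9 + 39^{2}\right) + 1600\right) \left(-147\right) = \left(\left(-9 + 1521\right) + 1600\right) \left(-147\right) = \left(1512 + 1600\right) \left(-147\right) = 3112 \left(-147\right) = -457464$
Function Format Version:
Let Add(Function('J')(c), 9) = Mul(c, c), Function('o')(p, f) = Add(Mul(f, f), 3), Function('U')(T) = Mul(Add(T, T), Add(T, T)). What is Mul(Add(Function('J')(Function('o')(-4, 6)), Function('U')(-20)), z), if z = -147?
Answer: -457464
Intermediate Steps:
Function('U')(T) = Mul(4, Pow(T, 2)) (Function('U')(T) = Mul(Mul(2, T), Mul(2, T)) = Mul(4, Pow(T, 2)))
Function('o')(p, f) = Add(3, Pow(f, 2)) (Function('o')(p, f) = Add(Pow(f, 2), 3) = Add(3, Pow(f, 2)))
Function('J')(c) = Add(-9, Pow(c, 2)) (Function('J')(c) = Add(-9, Mul(c, c)) = Add(-9, Pow(c, 2)))
Mul(Add(Function('J')(Function('o')(-4, 6)), Function('U')(-20)), z) = Mul(Add(Add(-9, Pow(Add(3, Pow(6, 2)), 2)), Mul(4, Pow(-20, 2))), -147) = Mul(Add(Add(-9, Pow(Add(3, 36), 2)), Mul(4, 400)), -147) = Mul(Add(Add(-9, Pow(39, 2)), 1600), -147) = Mul(Add(Add(-9, 1521), 1600), -147) = Mul(Add(1512, 1600), -147) = Mul(3112, -147) = -457464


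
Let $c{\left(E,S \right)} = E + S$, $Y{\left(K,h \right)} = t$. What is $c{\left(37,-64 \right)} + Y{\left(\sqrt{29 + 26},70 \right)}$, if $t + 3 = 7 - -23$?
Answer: $0$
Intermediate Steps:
$t = 27$ ($t = -3 + \left(7 - -23\right) = -3 + \left(7 + 23\right) = -3 + 30 = 27$)
$Y{\left(K,h \right)} = 27$
$c{\left(37,-64 \right)} + Y{\left(\sqrt{29 + 26},70 \right)} = \left(37 - 64\right) + 27 = -27 + 27 = 0$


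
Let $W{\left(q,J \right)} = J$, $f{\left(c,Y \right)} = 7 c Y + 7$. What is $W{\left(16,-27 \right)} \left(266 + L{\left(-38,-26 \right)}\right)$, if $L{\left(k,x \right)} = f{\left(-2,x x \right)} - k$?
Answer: $247131$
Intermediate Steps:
$f{\left(c,Y \right)} = 7 + 7 Y c$ ($f{\left(c,Y \right)} = 7 Y c + 7 = 7 + 7 Y c$)
$L{\left(k,x \right)} = 7 - k - 14 x^{2}$ ($L{\left(k,x \right)} = \left(7 + 7 x x \left(-2\right)\right) - k = \left(7 + 7 x^{2} \left(-2\right)\right) - k = \left(7 - 14 x^{2}\right) - k = 7 - k - 14 x^{2}$)
$W{\left(16,-27 \right)} \left(266 + L{\left(-38,-26 \right)}\right) = - 27 \left(266 - \left(-45 + 9464\right)\right) = - 27 \left(266 + \left(7 + 38 - 9464\right)\right) = - 27 \left(266 - 9419\right) = \left(-27\right) \left(-9153\right) = 247131$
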